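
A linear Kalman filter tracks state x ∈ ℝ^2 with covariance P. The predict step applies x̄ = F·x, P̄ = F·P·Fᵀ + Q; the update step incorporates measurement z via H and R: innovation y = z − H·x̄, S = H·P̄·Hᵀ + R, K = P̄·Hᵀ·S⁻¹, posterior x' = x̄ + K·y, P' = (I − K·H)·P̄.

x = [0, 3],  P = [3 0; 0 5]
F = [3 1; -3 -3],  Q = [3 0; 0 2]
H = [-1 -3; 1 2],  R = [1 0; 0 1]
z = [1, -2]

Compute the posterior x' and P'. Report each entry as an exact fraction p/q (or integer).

x' = [-4195/1439, 827/1439]
P' = [10773/1439 -4172/1439; -4172/1439 1726/1439]

x̄ = F·x = [3, -9]
P̄ = F·P·Fᵀ + Q = [35 -42; -42 74]
y = z − H·x̄ = [-23, 13]
S = H·P̄·Hᵀ + R = [450 -269; -269 164]
K = P̄·Hᵀ·S⁻¹ = [1743/1439 2429/1439; -1006/1439 -720/1439]
x' = x̄ + K·y = [-4195/1439, 827/1439]
P' = (I − K·H)·P̄ = [10773/1439 -4172/1439; -4172/1439 1726/1439]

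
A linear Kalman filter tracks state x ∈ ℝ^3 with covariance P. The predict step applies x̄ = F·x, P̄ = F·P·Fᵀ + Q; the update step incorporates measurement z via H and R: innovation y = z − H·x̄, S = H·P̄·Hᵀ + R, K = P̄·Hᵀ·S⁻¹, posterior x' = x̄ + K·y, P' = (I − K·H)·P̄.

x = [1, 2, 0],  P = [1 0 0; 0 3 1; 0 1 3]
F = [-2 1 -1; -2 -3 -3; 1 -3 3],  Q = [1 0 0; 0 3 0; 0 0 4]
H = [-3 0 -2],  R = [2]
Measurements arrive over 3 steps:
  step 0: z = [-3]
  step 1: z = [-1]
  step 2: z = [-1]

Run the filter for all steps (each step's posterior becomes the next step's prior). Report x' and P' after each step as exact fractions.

step 0: x' = [-13/79, -528/79, 125/79], P' = [710/79 324/79 -1066/79; 324/79 6177/79 -478/79; -1066/79 -478/79 1639/79]
step 1: x' = [-567561/125801, 842701/125801, 916174/125801], P' = [5833630/125801 -18423276/125801 -8768064/125801; -18423276/125801 62300931/125801 27680872/125801; -8768064/125801 27680872/125801 13241346/125801]
step 2: x' = [126280843/5829302, -1744938767/23317208, -744844023/23317208], P' = [1371223377/2914651 -18028731369/11658604 -8235541657/11658604; -18028731369/11658604 238626425703/46634416 108276366167/46634416; -8235541657/11658604 108276366167/46634416 49485649719/46634416]

step 0: x̄ = F·x = [0, -8, -5]
step 0: P̄ = F·P·Fᵀ + Q = [9 4 -14; 4 79 -2; -14 -2 41]
step 0: y = z − H·x̄ = [-13]
step 0: S = H·P̄·Hᵀ + R = [79]
step 0: K = P̄·Hᵀ·S⁻¹ = [1/79; -8/79; -40/79]
step 0: x' = x̄ + K·y = [-13/79, -528/79, 125/79]
step 0: P' = (I − K·H)·P̄ = [710/79 324/79 -1066/79; 324/79 6177/79 -478/79; -1066/79 -478/79 1639/79]
step 1: x̄ = F·x = [-627/79, 1235/79, 1946/79]
step 1: P̄ = F·P·Fᵀ + Q = [6131/79 -18006/79 -18006/79; -18006/79 55913/79 49988/79; -18006/79 49988/79 71634/79]
step 1: y = z − H·x̄ = [1932/79]
step 1: S = H·P̄·Hᵀ + R = [125801/79]
step 1: K = P̄·Hᵀ·S⁻¹ = [17619/125801; -45958/125801; -89250/125801]
step 1: x' = x̄ + K·y = [-567561/125801, 842701/125801, 916174/125801]
step 1: P' = (I − K·H)·P̄ = [5833630/125801 -18423276/125801 -8768064/125801; -18423276/125801 62300931/125801 27680872/125801; -8768064/125801 27680872/125801 13241346/125801]
step 2: x̄ = F·x = [1061649/125801, -4141503/125801, -347142/125801]
step 2: P̄ = F·P·Fᵀ + Q = [82261702/125801 -267681851/125801 -139795343/125801; -267681851/125801 875552032/125801 453511753/125801; -139795343/125801 453511753/125801 245892903/125801]
step 2: y = z − H·x̄ = [2364862/125801]
step 2: S = H·P̄·Hᵀ + R = [46634416/125801]
step 2: K = P̄·Hᵀ·S⁻¹ = [8201395/11658604; -103977953/46634416; -72399777/46634416]
step 2: x' = x̄ + K·y = [126280843/5829302, -1744938767/23317208, -744844023/23317208]
step 2: P' = (I − K·H)·P̄ = [1371223377/2914651 -18028731369/11658604 -8235541657/11658604; -18028731369/11658604 238626425703/46634416 108276366167/46634416; -8235541657/11658604 108276366167/46634416 49485649719/46634416]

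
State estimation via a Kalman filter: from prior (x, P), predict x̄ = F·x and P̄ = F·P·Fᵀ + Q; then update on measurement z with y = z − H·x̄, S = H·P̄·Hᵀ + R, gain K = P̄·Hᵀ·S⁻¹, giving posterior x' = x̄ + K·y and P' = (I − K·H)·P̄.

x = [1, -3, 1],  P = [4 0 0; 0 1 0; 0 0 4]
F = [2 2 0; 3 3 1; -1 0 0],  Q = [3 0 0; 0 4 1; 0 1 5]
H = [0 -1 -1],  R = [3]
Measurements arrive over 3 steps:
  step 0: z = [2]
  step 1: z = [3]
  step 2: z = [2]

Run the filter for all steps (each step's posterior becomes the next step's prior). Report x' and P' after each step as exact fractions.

step 0: x' = [-84/43, -47/43, -51/43], P' = [505/43 366/43 -300/43; 366/43 515/43 -389/43; -300/43 -389/43 383/43]
step 1: x' = [-862/607, -4923/1214, 591/607], P' = [9981/607 7142/607 -5558/607; 7142/607 17261/1214 -6505/607; -5558/607 -6505/607 43210/4249]
step 2: x' = [-610432/2193959, -2388243/2193959, -2306422/2193959], P' = [36545009/2193959 26424568/2193959 -20586526/2193959; 26424568/2193959 32358491/2193959 -24501200/2193959; -20586526/2193959 -24501200/2193959 23149304/2193959]

step 0: x̄ = F·x = [-4, -5, -1]
step 0: P̄ = F·P·Fᵀ + Q = [23 30 -8; 30 53 -11; -8 -11 9]
step 0: y = z − H·x̄ = [-4]
step 0: S = H·P̄·Hᵀ + R = [43]
step 0: K = P̄·Hᵀ·S⁻¹ = [-22/43; -42/43; 2/43]
step 0: x' = x̄ + K·y = [-84/43, -47/43, -51/43]
step 0: P' = (I − K·H)·P̄ = [505/43 366/43 -300/43; 366/43 515/43 -389/43; -300/43 -389/43 383/43]
step 1: x̄ = F·x = [-262/43, -444/43, 84/43]
step 1: P̄ = F·P·Fᵀ + Q = [7137/43 9134/43 -1742/43; 9134/43 12189/43 -2270/43; -1742/43 -2270/43 720/43]
step 1: y = z − H·x̄ = [-231/43]
step 1: S = H·P̄·Hᵀ + R = [8498/43]
step 1: K = P̄·Hᵀ·S⁻¹ = [-528/607; -1417/1214; 775/4249]
step 1: x' = x̄ + K·y = [-862/607, -4923/1214, 591/607]
step 1: P' = (I − K·H)·P̄ = [9981/607 7142/607 -5558/607; 7142/607 17261/1214 -6505/607; -5558/607 -6505/607 43210/4249]
step 2: x̄ = F·x = [-6647/607, -18759/1214, 862/607]
step 2: P̄ = F·P·Fᵀ + Q = [133403/607 173247/607 -34246/607; 173247/607 3251953/8498 -45204/607; -34246/607 -45204/607 13016/607]
step 2: y = z − H·x̄ = [-14607/1214]
step 2: S = H·P̄·Hᵀ + R = [2193959/8498]
step 2: K = P̄·Hᵀ·S⁻¹ = [-1946014/2193959; -2619097/2193959; 450632/2193959]
step 2: x' = x̄ + K·y = [-610432/2193959, -2388243/2193959, -2306422/2193959]
step 2: P' = (I − K·H)·P̄ = [36545009/2193959 26424568/2193959 -20586526/2193959; 26424568/2193959 32358491/2193959 -24501200/2193959; -20586526/2193959 -24501200/2193959 23149304/2193959]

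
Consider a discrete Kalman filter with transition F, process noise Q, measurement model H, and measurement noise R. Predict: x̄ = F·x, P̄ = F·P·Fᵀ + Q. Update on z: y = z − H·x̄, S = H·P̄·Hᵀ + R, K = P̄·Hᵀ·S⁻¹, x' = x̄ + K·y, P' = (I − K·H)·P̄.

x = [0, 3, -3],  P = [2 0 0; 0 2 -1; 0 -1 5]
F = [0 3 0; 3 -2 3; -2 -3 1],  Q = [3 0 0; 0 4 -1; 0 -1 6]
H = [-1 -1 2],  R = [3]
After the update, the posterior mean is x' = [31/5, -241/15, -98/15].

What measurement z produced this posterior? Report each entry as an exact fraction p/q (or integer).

x̄ = F·x = [9, -15, -12]
P̄ = F·P·Fᵀ + Q = [21 -21 -21; -21 87 25; -21 25 43]
S = H·P̄·Hᵀ + R = [225]
K = P̄·Hᵀ·S⁻¹ = [-14/75; -16/225; 82/225]
x' − x̄ = [-14/5, -16/15, 82/15] = K·y
y = (KᵀK)⁻¹·Kᵀ·(x' − x̄) = [15]
z = y + H·x̄ = [15] + [-18] = [-3]

z = [-3]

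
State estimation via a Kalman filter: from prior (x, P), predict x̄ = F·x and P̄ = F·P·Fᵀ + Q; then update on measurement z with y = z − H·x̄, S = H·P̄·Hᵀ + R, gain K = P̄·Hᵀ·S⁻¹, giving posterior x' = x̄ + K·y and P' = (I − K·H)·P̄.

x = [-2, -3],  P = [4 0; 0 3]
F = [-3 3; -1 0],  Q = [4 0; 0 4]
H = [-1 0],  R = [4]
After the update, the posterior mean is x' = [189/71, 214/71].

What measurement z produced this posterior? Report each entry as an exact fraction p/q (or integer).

x̄ = F·x = [-3, 2]
P̄ = F·P·Fᵀ + Q = [67 12; 12 8]
S = H·P̄·Hᵀ + R = [71]
K = P̄·Hᵀ·S⁻¹ = [-67/71; -12/71]
x' − x̄ = [402/71, 72/71] = K·y
y = (KᵀK)⁻¹·Kᵀ·(x' − x̄) = [-6]
z = y + H·x̄ = [-6] + [3] = [-3]

z = [-3]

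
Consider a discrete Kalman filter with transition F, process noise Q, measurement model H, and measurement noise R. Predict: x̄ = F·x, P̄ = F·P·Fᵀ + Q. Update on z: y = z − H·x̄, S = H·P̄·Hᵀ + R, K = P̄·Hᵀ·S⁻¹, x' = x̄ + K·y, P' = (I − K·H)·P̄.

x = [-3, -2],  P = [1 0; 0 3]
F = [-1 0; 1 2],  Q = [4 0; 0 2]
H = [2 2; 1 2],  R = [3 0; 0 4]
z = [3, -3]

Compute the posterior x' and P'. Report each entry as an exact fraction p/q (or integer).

x̄ = F·x = [3, -7]
P̄ = F·P·Fᵀ + Q = [5 -1; -1 15]
y = z − H·x̄ = [11, 8]
S = H·P̄·Hᵀ + R = [75 64; 64 65]
K = P̄·Hᵀ·S⁻¹ = [8/19 -7/19; -36/779 383/779]
x' = x̄ + K·y = [89/19, -2785/779]
P' = (I − K·H)·P̄ = [52/19 -40/19; -40/19 1586/779]

x' = [89/19, -2785/779]
P' = [52/19 -40/19; -40/19 1586/779]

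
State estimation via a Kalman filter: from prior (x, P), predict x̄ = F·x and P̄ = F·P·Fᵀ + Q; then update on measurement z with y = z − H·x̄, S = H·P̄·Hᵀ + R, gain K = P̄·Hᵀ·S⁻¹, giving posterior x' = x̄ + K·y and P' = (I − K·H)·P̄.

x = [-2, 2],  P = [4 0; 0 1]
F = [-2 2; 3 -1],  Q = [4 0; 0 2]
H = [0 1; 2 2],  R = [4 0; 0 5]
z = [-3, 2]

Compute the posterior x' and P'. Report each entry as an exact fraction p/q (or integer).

x' = [734/159, -5065/1431]
P' = [220/53 -520/159; -520/159 4940/1431]

x̄ = F·x = [8, -8]
P̄ = F·P·Fᵀ + Q = [24 -26; -26 39]
y = z − H·x̄ = [5, 2]
S = H·P̄·Hᵀ + R = [43 26; 26 49]
K = P̄·Hᵀ·S⁻¹ = [-130/159 56/159; 1235/1431 104/1431]
x' = x̄ + K·y = [734/159, -5065/1431]
P' = (I − K·H)·P̄ = [220/53 -520/159; -520/159 4940/1431]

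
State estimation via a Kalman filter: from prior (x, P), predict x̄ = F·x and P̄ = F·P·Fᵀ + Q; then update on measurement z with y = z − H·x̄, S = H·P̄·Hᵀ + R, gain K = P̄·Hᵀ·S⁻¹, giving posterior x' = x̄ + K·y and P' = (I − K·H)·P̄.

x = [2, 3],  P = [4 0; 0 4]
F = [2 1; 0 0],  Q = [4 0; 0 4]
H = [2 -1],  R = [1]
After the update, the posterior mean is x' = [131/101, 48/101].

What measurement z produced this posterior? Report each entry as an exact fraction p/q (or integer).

x̄ = F·x = [7, 0]
P̄ = F·P·Fᵀ + Q = [24 0; 0 4]
S = H·P̄·Hᵀ + R = [101]
K = P̄·Hᵀ·S⁻¹ = [48/101; -4/101]
x' − x̄ = [-576/101, 48/101] = K·y
y = (KᵀK)⁻¹·Kᵀ·(x' − x̄) = [-12]
z = y + H·x̄ = [-12] + [14] = [2]

z = [2]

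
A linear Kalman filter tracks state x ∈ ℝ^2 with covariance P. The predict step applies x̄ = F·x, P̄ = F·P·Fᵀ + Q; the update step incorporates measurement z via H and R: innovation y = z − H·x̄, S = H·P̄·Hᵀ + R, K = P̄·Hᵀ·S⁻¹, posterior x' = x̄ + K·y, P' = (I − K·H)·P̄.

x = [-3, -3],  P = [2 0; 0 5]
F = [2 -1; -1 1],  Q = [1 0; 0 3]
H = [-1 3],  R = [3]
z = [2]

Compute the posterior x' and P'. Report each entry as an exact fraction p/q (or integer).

x̄ = F·x = [-3, 0]
P̄ = F·P·Fᵀ + Q = [14 -9; -9 10]
y = z − H·x̄ = [-1]
S = H·P̄·Hᵀ + R = [161]
K = P̄·Hᵀ·S⁻¹ = [-41/161; 39/161]
x' = x̄ + K·y = [-442/161, -39/161]
P' = (I − K·H)·P̄ = [573/161 150/161; 150/161 89/161]

x' = [-442/161, -39/161]
P' = [573/161 150/161; 150/161 89/161]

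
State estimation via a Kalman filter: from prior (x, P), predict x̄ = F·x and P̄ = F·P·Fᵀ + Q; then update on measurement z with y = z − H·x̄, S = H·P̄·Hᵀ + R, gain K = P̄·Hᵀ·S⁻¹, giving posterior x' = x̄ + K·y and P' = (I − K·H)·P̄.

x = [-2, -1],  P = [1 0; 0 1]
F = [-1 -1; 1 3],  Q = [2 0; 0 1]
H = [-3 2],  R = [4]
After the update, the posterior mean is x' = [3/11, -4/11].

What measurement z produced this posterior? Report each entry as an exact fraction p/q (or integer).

x̄ = F·x = [3, -5]
P̄ = F·P·Fᵀ + Q = [4 -4; -4 11]
S = H·P̄·Hᵀ + R = [132]
K = P̄·Hᵀ·S⁻¹ = [-5/33; 17/66]
x' − x̄ = [-30/11, 51/11] = K·y
y = (KᵀK)⁻¹·Kᵀ·(x' − x̄) = [18]
z = y + H·x̄ = [18] + [-19] = [-1]

z = [-1]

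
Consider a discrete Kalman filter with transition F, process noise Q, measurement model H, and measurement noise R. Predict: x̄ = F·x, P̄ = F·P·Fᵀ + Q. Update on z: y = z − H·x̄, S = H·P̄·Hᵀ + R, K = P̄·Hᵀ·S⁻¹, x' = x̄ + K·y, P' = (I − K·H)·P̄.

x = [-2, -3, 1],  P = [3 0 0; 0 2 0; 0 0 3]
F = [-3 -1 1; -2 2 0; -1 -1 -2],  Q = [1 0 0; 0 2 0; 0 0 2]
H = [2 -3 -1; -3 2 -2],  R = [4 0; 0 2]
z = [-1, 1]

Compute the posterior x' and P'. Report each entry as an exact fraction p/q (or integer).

x̄ = F·x = [10, -2, 3]
P̄ = F·P·Fᵀ + Q = [33 14 5; 14 22 2; 5 2 19]
y = z − H·x̄ = [-24, 41]
S = H·P̄·Hᵀ + R = [177 -107; -107 339]
K = P̄·Hᵀ·S⁻¹ = [-1113/24277 -6152/24277; -6887/24277 -2317/24277; -5164/24277 -5139/24277]
x' = x̄ + K·y = [17250/24277, 21737/24277, -13932/24277]
P' = (I − K·H)·P̄ = [323976/24277 283054/24277 -196758/24277; 283054/24277 253980/24277 -168284/24277; -196758/24277 -168284/24277 131992/24277]

x' = [17250/24277, 21737/24277, -13932/24277]
P' = [323976/24277 283054/24277 -196758/24277; 283054/24277 253980/24277 -168284/24277; -196758/24277 -168284/24277 131992/24277]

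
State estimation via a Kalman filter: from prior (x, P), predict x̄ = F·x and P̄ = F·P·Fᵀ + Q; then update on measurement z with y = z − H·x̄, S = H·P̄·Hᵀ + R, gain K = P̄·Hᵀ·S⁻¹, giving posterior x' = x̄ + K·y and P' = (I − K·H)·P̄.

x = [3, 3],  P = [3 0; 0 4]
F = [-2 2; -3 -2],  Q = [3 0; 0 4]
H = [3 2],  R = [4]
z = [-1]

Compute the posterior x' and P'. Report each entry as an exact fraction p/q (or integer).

x' = [2813/495, -905/99]
P' = [5936/495 -1742/99; -1742/99 2653/99]

x̄ = F·x = [0, -15]
P̄ = F·P·Fᵀ + Q = [31 2; 2 47]
y = z − H·x̄ = [29]
S = H·P̄·Hᵀ + R = [495]
K = P̄·Hᵀ·S⁻¹ = [97/495; 20/99]
x' = x̄ + K·y = [2813/495, -905/99]
P' = (I − K·H)·P̄ = [5936/495 -1742/99; -1742/99 2653/99]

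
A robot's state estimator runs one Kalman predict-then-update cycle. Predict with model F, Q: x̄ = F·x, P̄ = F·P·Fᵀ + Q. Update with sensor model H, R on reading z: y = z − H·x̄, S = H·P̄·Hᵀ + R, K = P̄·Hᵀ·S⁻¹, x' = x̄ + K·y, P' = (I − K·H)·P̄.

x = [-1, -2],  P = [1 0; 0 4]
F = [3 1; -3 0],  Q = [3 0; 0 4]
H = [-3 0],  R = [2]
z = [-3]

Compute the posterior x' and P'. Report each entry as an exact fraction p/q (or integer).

x' = [67/73, -24/73]
P' = [16/73 -9/73; -9/73 1169/146]

x̄ = F·x = [-5, 3]
P̄ = F·P·Fᵀ + Q = [16 -9; -9 13]
y = z − H·x̄ = [-18]
S = H·P̄·Hᵀ + R = [146]
K = P̄·Hᵀ·S⁻¹ = [-24/73; 27/146]
x' = x̄ + K·y = [67/73, -24/73]
P' = (I − K·H)·P̄ = [16/73 -9/73; -9/73 1169/146]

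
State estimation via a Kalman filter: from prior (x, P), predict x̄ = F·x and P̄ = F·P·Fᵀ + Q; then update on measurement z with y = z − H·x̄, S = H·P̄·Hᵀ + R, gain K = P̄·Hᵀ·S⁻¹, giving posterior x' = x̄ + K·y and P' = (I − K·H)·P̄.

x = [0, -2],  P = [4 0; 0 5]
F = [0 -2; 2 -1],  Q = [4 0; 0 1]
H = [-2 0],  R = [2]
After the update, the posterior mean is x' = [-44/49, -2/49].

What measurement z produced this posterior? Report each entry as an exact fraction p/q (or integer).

x̄ = F·x = [4, 2]
P̄ = F·P·Fᵀ + Q = [24 10; 10 22]
S = H·P̄·Hᵀ + R = [98]
K = P̄·Hᵀ·S⁻¹ = [-24/49; -10/49]
x' − x̄ = [-240/49, -100/49] = K·y
y = (KᵀK)⁻¹·Kᵀ·(x' − x̄) = [10]
z = y + H·x̄ = [10] + [-8] = [2]

z = [2]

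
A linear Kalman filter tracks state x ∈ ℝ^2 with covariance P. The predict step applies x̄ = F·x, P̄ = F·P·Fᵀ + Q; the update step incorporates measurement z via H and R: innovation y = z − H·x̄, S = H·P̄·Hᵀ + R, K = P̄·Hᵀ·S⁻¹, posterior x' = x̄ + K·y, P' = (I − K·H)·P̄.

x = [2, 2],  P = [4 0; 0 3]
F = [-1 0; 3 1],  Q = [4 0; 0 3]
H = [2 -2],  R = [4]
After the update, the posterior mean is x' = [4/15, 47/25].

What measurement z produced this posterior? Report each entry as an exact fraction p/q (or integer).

x̄ = F·x = [-2, 8]
P̄ = F·P·Fᵀ + Q = [8 -12; -12 42]
S = H·P̄·Hᵀ + R = [300]
K = P̄·Hᵀ·S⁻¹ = [2/15; -9/25]
x' − x̄ = [34/15, -153/25] = K·y
y = (KᵀK)⁻¹·Kᵀ·(x' − x̄) = [17]
z = y + H·x̄ = [17] + [-20] = [-3]

z = [-3]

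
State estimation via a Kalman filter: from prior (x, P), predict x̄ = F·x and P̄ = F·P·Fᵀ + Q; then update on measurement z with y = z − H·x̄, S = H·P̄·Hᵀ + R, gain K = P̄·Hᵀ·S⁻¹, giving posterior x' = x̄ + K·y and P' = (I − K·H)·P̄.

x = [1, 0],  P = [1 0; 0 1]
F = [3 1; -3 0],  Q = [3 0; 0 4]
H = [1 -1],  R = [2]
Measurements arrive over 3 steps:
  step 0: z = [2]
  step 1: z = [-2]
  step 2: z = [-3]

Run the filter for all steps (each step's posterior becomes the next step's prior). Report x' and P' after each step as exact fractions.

step 0: x̄ = F·x = [3, -3]
step 0: P̄ = F·P·Fᵀ + Q = [13 -9; -9 13]
step 0: y = z − H·x̄ = [-4]
step 0: S = H·P̄·Hᵀ + R = [46]
step 0: K = P̄·Hᵀ·S⁻¹ = [11/23; -11/23]
step 0: x' = x̄ + K·y = [25/23, -25/23]
step 0: P' = (I − K·H)·P̄ = [57/23 35/23; 35/23 57/23]
step 1: x̄ = F·x = [50/23, -75/23]
step 1: P̄ = F·P·Fᵀ + Q = [849/23 -618/23; -618/23 605/23]
step 1: y = z − H·x̄ = [-171/23]
step 1: S = H·P̄·Hᵀ + R = [2736/23]
step 1: K = P̄·Hᵀ·S⁻¹ = [163/304; -1223/2736]
step 1: x' = x̄ + K·y = [-29/16, 1/16]
step 1: P' = (I − K·H)·P̄ = [825/304 499/304; 499/304 6937/2736]
step 2: x̄ = F·x = [-43/8, 87/16]
step 2: P̄ = F·P·Fᵀ + Q = [27229/684 -4461/152; -4461/152 8641/304]
step 2: y = z − H·x̄ = [125/16]
step 2: S = H·P̄·Hᵀ + R = [352753/2736]
step 2: K = P̄·Hᵀ·S⁻¹ = [189214/352753; -158067/352753]
step 2: x' = x̄ + K·y = [-417813/352753, 683196/352753]
step 2: P' = (I − K·H)·P̄ = [957057/352753 578629/352753; 578629/352753 894763/352753]

step 0: x' = [25/23, -25/23], P' = [57/23 35/23; 35/23 57/23]
step 1: x' = [-29/16, 1/16], P' = [825/304 499/304; 499/304 6937/2736]
step 2: x' = [-417813/352753, 683196/352753], P' = [957057/352753 578629/352753; 578629/352753 894763/352753]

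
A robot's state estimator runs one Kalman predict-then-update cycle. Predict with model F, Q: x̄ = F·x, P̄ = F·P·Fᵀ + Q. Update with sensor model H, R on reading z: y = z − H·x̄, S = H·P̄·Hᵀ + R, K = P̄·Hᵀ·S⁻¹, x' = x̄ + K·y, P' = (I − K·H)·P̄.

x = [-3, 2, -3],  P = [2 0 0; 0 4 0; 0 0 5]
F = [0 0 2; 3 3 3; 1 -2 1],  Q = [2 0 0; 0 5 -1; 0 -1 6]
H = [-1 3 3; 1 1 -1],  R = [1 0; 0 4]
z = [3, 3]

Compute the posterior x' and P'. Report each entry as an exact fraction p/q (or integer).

x̄ = F·x = [-6, -12, -10]
P̄ = F·P·Fᵀ + Q = [22 30 10; 30 104 -4; 10 -4 29]
y = z − H·x̄ = [63, 11]
S = H·P̄·Hᵀ + R = [908 303; 303 207]
K = P̄·Hᵀ·S⁻¹ = [280/3561 938/10683; 1564/10683 14498/32049; 6808/32049 -40579/96147]
x' = x̄ + K·y = [-860/10683, 70486/32049, -121127/96147]
P' = (I − K·H)·P̄ = [12590/1187 -11918/3561 73804/10683; -11918/3561 21844/10683 -99722/32049; 73804/10683 -99722/32049 527386/96147]

x' = [-860/10683, 70486/32049, -121127/96147]
P' = [12590/1187 -11918/3561 73804/10683; -11918/3561 21844/10683 -99722/32049; 73804/10683 -99722/32049 527386/96147]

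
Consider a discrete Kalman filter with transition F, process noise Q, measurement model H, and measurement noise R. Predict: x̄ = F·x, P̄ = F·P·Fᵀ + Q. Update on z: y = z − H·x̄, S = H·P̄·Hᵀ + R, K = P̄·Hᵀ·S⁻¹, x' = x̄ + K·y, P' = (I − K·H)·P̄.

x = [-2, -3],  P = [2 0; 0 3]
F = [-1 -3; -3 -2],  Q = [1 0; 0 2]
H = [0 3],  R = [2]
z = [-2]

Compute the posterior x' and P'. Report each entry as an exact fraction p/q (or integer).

x̄ = F·x = [11, 12]
P̄ = F·P·Fᵀ + Q = [30 24; 24 32]
y = z − H·x̄ = [-38]
S = H·P̄·Hᵀ + R = [290]
K = P̄·Hᵀ·S⁻¹ = [36/145; 48/145]
x' = x̄ + K·y = [227/145, -84/145]
P' = (I − K·H)·P̄ = [1758/145 24/145; 24/145 32/145]

x' = [227/145, -84/145]
P' = [1758/145 24/145; 24/145 32/145]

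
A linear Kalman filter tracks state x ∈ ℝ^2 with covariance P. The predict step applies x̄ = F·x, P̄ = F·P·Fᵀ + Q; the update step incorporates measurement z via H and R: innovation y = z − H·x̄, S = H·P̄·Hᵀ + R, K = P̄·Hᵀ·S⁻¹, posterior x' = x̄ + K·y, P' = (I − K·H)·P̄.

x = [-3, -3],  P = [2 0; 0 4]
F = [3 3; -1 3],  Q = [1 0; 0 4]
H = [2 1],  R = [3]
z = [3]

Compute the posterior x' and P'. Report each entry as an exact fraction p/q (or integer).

x̄ = F·x = [-18, -6]
P̄ = F·P·Fᵀ + Q = [55 30; 30 42]
y = z − H·x̄ = [45]
S = H·P̄·Hᵀ + R = [385]
K = P̄·Hᵀ·S⁻¹ = [4/11; 102/385]
x' = x̄ + K·y = [-18/11, 456/77]
P' = (I − K·H)·P̄ = [45/11 -78/11; -78/11 5766/385]

x' = [-18/11, 456/77]
P' = [45/11 -78/11; -78/11 5766/385]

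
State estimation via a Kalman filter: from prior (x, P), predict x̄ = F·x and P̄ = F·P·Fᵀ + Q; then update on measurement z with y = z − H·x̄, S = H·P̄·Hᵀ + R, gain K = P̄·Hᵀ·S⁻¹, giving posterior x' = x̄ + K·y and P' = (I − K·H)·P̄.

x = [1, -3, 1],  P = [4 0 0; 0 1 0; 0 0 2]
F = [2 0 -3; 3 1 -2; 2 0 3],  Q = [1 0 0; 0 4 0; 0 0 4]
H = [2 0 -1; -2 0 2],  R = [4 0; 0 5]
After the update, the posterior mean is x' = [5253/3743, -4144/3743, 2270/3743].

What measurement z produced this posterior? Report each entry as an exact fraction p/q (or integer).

x̄ = F·x = [-1, -2, 5]
P̄ = F·P·Fᵀ + Q = [35 36 -2; 36 49 12; -2 12 38]
S = H·P̄·Hᵀ + R = [190 -228; -228 313]
K = P̄·Hᵀ·S⁻¹ = [2832/3743 62/197; 3918/3743 120/197; 2547/3743 148/197]
x' − x̄ = [8996/3743, 3342/3743, -16445/3743] = K·y
y = (KᵀK)⁻¹·Kᵀ·(x' − x̄) = [9, -14]
z = y + H·x̄ = [9, -14] + [-7, 12] = [2, -2]

z = [2, -2]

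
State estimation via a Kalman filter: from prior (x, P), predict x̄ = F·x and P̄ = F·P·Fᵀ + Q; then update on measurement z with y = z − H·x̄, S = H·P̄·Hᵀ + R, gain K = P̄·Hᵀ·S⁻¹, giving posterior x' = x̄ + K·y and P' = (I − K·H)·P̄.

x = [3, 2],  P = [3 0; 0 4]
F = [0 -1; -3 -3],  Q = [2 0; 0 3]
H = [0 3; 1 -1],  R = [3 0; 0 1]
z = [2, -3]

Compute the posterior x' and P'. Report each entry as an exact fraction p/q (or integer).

x̄ = F·x = [-2, -15]
P̄ = F·P·Fᵀ + Q = [6 12; 12 66]
y = z − H·x̄ = [47, -16]
S = H·P̄·Hᵀ + R = [597 -162; -162 49]
K = P̄·Hᵀ·S⁻¹ = [264/1003 750/1003; 318/1003 -54/1003]
x' = x̄ + K·y = [-94/59, 45/59]
P' = (I − K·H)·P̄ = [1014/1003 264/1003; 264/1003 318/1003]

x' = [-94/59, 45/59]
P' = [1014/1003 264/1003; 264/1003 318/1003]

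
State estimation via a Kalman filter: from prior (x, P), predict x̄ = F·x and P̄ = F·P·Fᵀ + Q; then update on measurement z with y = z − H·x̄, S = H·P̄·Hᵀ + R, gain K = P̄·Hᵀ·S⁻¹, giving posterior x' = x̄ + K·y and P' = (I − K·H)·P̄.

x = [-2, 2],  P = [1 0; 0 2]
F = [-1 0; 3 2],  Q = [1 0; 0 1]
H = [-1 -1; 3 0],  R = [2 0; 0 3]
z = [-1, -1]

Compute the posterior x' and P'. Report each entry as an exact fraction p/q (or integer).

x̄ = F·x = [2, -2]
P̄ = F·P·Fᵀ + Q = [2 -3; -3 18]
y = z − H·x̄ = [-1, -7]
S = H·P̄·Hᵀ + R = [16 3; 3 21]
K = P̄·Hᵀ·S⁻¹ = [1/109 31/109; -96/109 -33/109]
x' = x̄ + K·y = [0, 1]
P' = (I − K·H)·P̄ = [31/109 -33/109; -33/109 225/109]

x' = [0, 1]
P' = [31/109 -33/109; -33/109 225/109]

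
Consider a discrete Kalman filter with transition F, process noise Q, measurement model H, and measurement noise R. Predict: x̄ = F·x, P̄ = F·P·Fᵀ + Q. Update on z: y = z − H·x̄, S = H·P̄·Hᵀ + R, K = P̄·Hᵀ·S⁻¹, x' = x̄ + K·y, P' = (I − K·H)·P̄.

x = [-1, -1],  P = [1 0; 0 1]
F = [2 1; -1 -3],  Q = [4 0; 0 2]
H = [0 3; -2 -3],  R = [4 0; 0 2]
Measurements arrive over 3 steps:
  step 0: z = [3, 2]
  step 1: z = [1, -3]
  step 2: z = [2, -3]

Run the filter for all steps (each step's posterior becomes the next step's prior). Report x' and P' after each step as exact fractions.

step 0: x' = [-2244/887, 937/887], P' = [2277/1774 -508/887; -508/887 356/887]
step 1: x' = [355397/1084219, 634945/1084219], P' = [1249128/1084219 -530632/1084219; -530632/1084219 379428/1084219]
step 2: x' = [322934281/312556601, 101128500/312556601], P' = [359934504/312556601 -153068200/312556601; -153068200/312556601 109446564/312556601]

step 0: x̄ = F·x = [-3, 4]
step 0: P̄ = F·P·Fᵀ + Q = [9 -5; -5 12]
step 0: y = z − H·x̄ = [-9, 8]
step 0: S = H·P̄·Hᵀ + R = [112 -78; -78 86]
step 0: K = P̄·Hᵀ·S⁻¹ = [-381/887 -753/1774; 267/887 -26/887]
step 0: x' = x̄ + K·y = [-2244/887, 937/887]
step 0: P' = (I − K·H)·P̄ = [2277/1774 -508/887; -508/887 356/887]
step 1: x̄ = F·x = [-3551/887, -567/887]
step 1: P̄ = F·P·Fᵀ + Q = [6426/887 211/887; 211/887 6137/1774]
step 1: y = z − H·x̄ = [2588/887, -11464/887]
step 1: S = H·P̄·Hᵀ + R = [62329/1774 -57765/1774; -57765/1774 115253/1774]
step 1: K = P̄·Hᵀ·S⁻¹ = [-397974/1084219 -453180/1084219; 284571/1084219 -38510/1084219]
step 1: x' = x̄ + K·y = [355397/1084219, 634945/1084219]
step 1: P' = (I − K·H)·P̄ = [1249128/1084219 -530632/1084219; -530632/1084219 379428/1084219]
step 2: x̄ = F·x = [1345739/1084219, -2260232/1084219]
step 2: P̄ = F·P·Fᵀ + Q = [7590288/1084219 77884/1084219; 77884/1084219 3648626/1084219]
step 2: y = z − H·x̄ = [8949134/1084219, -7341875/1084219]
step 2: S = H·P̄·Hᵀ + R = [37174510/1084219 -33304938/1084219; -33304938/1084219 66301832/1084219]
step 2: K = P̄·Hᵀ·S⁻¹ = [-114801150/312556601 -130332204/312556601; 82084923/312556601 -11101646/312556601]
step 2: x' = x̄ + K·y = [322934281/312556601, 101128500/312556601]
step 2: P' = (I − K·H)·P̄ = [359934504/312556601 -153068200/312556601; -153068200/312556601 109446564/312556601]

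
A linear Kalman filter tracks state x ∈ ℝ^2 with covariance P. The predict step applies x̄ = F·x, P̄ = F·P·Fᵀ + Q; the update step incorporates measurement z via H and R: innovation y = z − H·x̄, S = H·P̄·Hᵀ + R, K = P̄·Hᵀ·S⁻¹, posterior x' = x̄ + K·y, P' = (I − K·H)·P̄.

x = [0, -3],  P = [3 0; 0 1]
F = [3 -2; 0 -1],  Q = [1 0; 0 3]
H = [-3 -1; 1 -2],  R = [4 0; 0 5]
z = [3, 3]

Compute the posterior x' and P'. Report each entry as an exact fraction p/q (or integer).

x' = [-319/648, -61/72]
P' = [811/1944 -23/216; -23/216 19/24]

x̄ = F·x = [6, 3]
P̄ = F·P·Fᵀ + Q = [32 2; 2 4]
y = z − H·x̄ = [24, 3]
S = H·P̄·Hᵀ + R = [308 -78; -78 45]
K = P̄·Hᵀ·S⁻¹ = [-371/1296 245/1944; -17/144 -73/216]
x' = x̄ + K·y = [-319/648, -61/72]
P' = (I − K·H)·P̄ = [811/1944 -23/216; -23/216 19/24]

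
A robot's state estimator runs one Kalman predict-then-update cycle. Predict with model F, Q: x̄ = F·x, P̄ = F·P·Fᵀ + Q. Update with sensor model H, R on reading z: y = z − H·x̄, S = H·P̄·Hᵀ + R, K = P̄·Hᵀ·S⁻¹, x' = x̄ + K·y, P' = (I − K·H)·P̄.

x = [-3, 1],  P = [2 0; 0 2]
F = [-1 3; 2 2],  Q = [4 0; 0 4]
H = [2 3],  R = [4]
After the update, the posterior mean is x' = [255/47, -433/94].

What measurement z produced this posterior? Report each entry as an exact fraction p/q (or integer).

z = [-3]

x̄ = F·x = [6, -4]
P̄ = F·P·Fᵀ + Q = [24 8; 8 20]
S = H·P̄·Hᵀ + R = [376]
K = P̄·Hᵀ·S⁻¹ = [9/47; 19/94]
x' − x̄ = [-27/47, -57/94] = K·y
y = (KᵀK)⁻¹·Kᵀ·(x' − x̄) = [-3]
z = y + H·x̄ = [-3] + [0] = [-3]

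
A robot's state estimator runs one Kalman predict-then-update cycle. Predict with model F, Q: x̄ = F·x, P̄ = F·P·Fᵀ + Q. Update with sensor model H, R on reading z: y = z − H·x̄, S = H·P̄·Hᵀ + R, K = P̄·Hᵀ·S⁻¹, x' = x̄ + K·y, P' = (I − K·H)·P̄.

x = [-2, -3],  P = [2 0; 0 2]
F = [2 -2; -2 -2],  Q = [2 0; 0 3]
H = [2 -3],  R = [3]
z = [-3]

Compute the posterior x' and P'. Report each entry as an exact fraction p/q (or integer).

x̄ = F·x = [2, 10]
P̄ = F·P·Fᵀ + Q = [18 0; 0 19]
y = z − H·x̄ = [23]
S = H·P̄·Hᵀ + R = [246]
K = P̄·Hᵀ·S⁻¹ = [6/41; -19/82]
x' = x̄ + K·y = [220/41, 383/82]
P' = (I − K·H)·P̄ = [522/41 342/41; 342/41 475/82]

x' = [220/41, 383/82]
P' = [522/41 342/41; 342/41 475/82]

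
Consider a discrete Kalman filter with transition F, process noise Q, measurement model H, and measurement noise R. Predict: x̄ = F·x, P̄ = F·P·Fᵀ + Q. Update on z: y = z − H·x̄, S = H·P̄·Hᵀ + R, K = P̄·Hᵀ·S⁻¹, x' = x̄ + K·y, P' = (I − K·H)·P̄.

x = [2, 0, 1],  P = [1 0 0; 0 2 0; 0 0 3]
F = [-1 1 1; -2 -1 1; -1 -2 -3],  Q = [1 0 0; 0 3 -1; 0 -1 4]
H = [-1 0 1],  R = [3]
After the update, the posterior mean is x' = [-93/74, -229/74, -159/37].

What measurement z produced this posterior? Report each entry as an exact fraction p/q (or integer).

x̄ = F·x = [-1, -3, -5]
P̄ = F·P·Fᵀ + Q = [7 3 -12; 3 12 -4; -12 -4 40]
S = H·P̄·Hᵀ + R = [74]
K = P̄·Hᵀ·S⁻¹ = [-19/74; -7/74; 26/37]
x' − x̄ = [-19/74, -7/74, 26/37] = K·y
y = (KᵀK)⁻¹·Kᵀ·(x' − x̄) = [1]
z = y + H·x̄ = [1] + [-4] = [-3]

z = [-3]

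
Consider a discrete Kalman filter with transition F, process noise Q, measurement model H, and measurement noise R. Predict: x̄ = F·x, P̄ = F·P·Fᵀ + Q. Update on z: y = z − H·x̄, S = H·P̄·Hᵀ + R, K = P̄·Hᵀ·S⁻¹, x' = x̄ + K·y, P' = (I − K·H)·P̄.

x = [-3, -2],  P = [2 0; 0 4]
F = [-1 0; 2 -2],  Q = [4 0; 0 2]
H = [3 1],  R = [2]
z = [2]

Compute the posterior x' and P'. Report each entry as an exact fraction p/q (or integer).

x' = [52/29, -93/29]
P' = [76/29 -214/29; -214/29 656/29]

x̄ = F·x = [3, -2]
P̄ = F·P·Fᵀ + Q = [6 -4; -4 26]
y = z − H·x̄ = [-5]
S = H·P̄·Hᵀ + R = [58]
K = P̄·Hᵀ·S⁻¹ = [7/29; 7/29]
x' = x̄ + K·y = [52/29, -93/29]
P' = (I − K·H)·P̄ = [76/29 -214/29; -214/29 656/29]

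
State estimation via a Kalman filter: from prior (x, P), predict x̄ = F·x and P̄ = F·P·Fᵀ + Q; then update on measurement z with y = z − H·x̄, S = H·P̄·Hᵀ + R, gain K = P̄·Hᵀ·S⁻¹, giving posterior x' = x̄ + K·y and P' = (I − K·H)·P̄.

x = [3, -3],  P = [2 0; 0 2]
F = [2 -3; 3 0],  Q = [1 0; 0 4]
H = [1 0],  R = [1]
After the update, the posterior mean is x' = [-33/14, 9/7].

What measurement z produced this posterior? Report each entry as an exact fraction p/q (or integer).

z = [-3]

x̄ = F·x = [15, 9]
P̄ = F·P·Fᵀ + Q = [27 12; 12 22]
S = H·P̄·Hᵀ + R = [28]
K = P̄·Hᵀ·S⁻¹ = [27/28; 3/7]
x' − x̄ = [-243/14, -54/7] = K·y
y = (KᵀK)⁻¹·Kᵀ·(x' − x̄) = [-18]
z = y + H·x̄ = [-18] + [15] = [-3]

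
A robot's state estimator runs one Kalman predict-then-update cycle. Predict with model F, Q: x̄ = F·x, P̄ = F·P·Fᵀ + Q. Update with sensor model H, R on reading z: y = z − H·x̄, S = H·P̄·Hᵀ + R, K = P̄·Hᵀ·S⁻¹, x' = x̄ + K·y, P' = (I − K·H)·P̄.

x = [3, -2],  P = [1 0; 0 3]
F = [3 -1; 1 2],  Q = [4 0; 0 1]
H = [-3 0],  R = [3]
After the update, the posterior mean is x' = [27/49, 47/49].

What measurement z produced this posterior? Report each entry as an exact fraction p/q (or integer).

x̄ = F·x = [11, -1]
P̄ = F·P·Fᵀ + Q = [16 -3; -3 14]
S = H·P̄·Hᵀ + R = [147]
K = P̄·Hᵀ·S⁻¹ = [-16/49; 3/49]
x' − x̄ = [-512/49, 96/49] = K·y
y = (KᵀK)⁻¹·Kᵀ·(x' − x̄) = [32]
z = y + H·x̄ = [32] + [-33] = [-1]

z = [-1]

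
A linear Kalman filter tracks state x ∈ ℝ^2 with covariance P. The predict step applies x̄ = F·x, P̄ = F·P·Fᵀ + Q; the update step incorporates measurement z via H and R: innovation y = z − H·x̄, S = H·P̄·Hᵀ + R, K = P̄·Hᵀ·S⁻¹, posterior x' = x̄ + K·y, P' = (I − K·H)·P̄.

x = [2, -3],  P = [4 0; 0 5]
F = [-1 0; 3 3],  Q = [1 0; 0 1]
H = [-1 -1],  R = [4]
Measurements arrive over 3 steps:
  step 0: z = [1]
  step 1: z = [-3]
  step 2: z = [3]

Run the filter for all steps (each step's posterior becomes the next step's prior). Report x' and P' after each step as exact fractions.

step 0: x̄ = F·x = [-2, -3]
step 0: P̄ = F·P·Fᵀ + Q = [5 -12; -12 82]
step 0: y = z − H·x̄ = [-4]
step 0: S = H·P̄·Hᵀ + R = [67]
step 0: K = P̄·Hᵀ·S⁻¹ = [7/67; -70/67]
step 0: x' = x̄ + K·y = [-162/67, 79/67]
step 0: P' = (I − K·H)·P̄ = [286/67 -314/67; -314/67 594/67]
step 1: x̄ = F·x = [162/67, -249/67]
step 1: P̄ = F·P·Fᵀ + Q = [353/67 84/67; 84/67 2335/67]
step 1: y = z − H·x̄ = [-288/67]
step 1: S = H·P̄·Hᵀ + R = [3124/67]
step 1: K = P̄·Hᵀ·S⁻¹ = [-437/3124; -2419/3124]
step 1: x' = x̄ + K·y = [2358/781, -303/781]
step 1: P' = (I − K·H)·P̄ = [13609/3124 -11861/3124; -11861/3124 21537/3124]
step 2: x̄ = F·x = [-2358/781, 6165/781]
step 2: P̄ = F·P·Fᵀ + Q = [16733/3124 -1311/781; -1311/781 26485/781]
step 2: y = z − H·x̄ = [6150/781]
step 2: S = H·P̄·Hᵀ + R = [124681/3124]
step 2: K = P̄·Hᵀ·S⁻¹ = [-11489/124681; -2456/3041]
step 2: x' = x̄ + K·y = [-11388/3041, 4665/3041]
step 2: P' = (I − K·H)·P̄ = [625573/124681 -14137/3041; -14137/3041 23961/3041]

step 0: x' = [-162/67, 79/67], P' = [286/67 -314/67; -314/67 594/67]
step 1: x' = [2358/781, -303/781], P' = [13609/3124 -11861/3124; -11861/3124 21537/3124]
step 2: x' = [-11388/3041, 4665/3041], P' = [625573/124681 -14137/3041; -14137/3041 23961/3041]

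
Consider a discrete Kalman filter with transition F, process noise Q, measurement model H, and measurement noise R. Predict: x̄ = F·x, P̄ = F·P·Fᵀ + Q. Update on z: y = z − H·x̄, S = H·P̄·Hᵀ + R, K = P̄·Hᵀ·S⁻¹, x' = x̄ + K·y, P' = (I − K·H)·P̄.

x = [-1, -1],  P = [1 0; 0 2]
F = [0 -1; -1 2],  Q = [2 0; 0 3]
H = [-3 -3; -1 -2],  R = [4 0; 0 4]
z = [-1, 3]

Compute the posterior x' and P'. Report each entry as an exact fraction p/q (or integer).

x' = [48/23, -2]
P' = [54/23 -2; -2 2]

x̄ = F·x = [1, -1]
P̄ = F·P·Fᵀ + Q = [4 -4; -4 12]
y = z − H·x̄ = [-1, 2]
S = H·P̄·Hᵀ + R = [76 48; 48 40]
K = P̄·Hᵀ·S⁻¹ = [-6/23 19/46; 0 -1/2]
x' = x̄ + K·y = [48/23, -2]
P' = (I − K·H)·P̄ = [54/23 -2; -2 2]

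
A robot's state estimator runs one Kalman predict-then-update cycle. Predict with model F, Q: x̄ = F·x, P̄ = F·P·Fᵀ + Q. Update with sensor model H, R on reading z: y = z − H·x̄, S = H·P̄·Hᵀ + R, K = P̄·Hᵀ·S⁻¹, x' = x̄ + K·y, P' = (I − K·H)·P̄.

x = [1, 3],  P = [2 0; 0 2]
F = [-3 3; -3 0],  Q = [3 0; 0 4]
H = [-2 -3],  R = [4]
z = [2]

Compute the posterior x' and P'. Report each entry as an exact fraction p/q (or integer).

x̄ = F·x = [6, -3]
P̄ = F·P·Fᵀ + Q = [39 18; 18 22]
y = z − H·x̄ = [5]
S = H·P̄·Hᵀ + R = [574]
K = P̄·Hᵀ·S⁻¹ = [-66/287; -51/287]
x' = x̄ + K·y = [1392/287, -1116/287]
P' = (I − K·H)·P̄ = [2481/287 -1566/287; -1566/287 1112/287]

x' = [1392/287, -1116/287]
P' = [2481/287 -1566/287; -1566/287 1112/287]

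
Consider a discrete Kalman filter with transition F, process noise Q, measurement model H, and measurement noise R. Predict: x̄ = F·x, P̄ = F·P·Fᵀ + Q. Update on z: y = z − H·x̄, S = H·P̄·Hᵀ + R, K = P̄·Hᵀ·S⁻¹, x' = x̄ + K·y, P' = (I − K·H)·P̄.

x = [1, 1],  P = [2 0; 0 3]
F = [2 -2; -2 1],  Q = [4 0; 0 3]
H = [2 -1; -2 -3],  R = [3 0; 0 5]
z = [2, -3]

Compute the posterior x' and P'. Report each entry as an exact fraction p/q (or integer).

x' = [10498/9967, 1275/9967]
P' = [4840/9967 -1330/9967; -1330/9967 4690/9967]

x̄ = F·x = [0, -1]
P̄ = F·P·Fᵀ + Q = [24 -14; -14 14]
y = z − H·x̄ = [1, -6]
S = H·P̄·Hᵀ + R = [169 2; 2 59]
K = P̄·Hᵀ·S⁻¹ = [3670/9967 -1138/9967; -2450/9967 -2282/9967]
x' = x̄ + K·y = [10498/9967, 1275/9967]
P' = (I − K·H)·P̄ = [4840/9967 -1330/9967; -1330/9967 4690/9967]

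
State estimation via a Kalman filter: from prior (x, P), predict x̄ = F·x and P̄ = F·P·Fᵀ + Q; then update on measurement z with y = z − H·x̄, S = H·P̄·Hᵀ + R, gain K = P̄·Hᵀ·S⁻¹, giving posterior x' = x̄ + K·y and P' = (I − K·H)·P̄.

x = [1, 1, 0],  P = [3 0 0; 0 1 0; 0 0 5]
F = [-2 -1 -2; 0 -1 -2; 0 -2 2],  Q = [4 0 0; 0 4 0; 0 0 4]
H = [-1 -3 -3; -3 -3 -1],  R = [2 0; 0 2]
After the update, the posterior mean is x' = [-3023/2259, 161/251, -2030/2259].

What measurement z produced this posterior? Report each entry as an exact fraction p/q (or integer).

z = [2, 3]

x̄ = F·x = [-3, -1, -2]
P̄ = F·P·Fᵀ + Q = [37 21 -18; 21 25 -18; -18 -18 28]
S = H·P̄·Hᵀ + R = [210 276; 276 750]
K = P̄·Hᵀ·S⁻¹ = [713/6777 -1672/6777; 5/251 -42/251; -2590/6777 1676/6777]
x' − x̄ = [3754/2259, 412/251, 2488/2259] = K·y
y = (KᵀK)⁻¹·Kᵀ·(x' − x̄) = [-10, -11]
z = y + H·x̄ = [-10, -11] + [12, 14] = [2, 3]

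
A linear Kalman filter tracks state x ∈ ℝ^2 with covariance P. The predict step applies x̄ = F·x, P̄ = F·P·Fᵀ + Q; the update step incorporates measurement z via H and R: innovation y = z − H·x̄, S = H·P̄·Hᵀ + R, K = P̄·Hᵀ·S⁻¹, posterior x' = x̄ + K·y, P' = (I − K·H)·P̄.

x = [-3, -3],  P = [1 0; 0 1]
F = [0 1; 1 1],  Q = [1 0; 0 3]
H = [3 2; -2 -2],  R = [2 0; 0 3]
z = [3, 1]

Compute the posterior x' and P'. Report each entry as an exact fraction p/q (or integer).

x̄ = F·x = [-3, -6]
P̄ = F·P·Fᵀ + Q = [2 1; 1 5]
y = z − H·x̄ = [24, -17]
S = H·P̄·Hᵀ + R = [52 -42; -42 39]
K = P̄·Hᵀ·S⁻¹ = [5/22 1/11; 1/88 -13/44]
x' = x̄ + K·y = [10/11, -31/44]
P' = (I − K·H)·P̄ = [8/11 -19/22; -19/22 115/88]

x' = [10/11, -31/44]
P' = [8/11 -19/22; -19/22 115/88]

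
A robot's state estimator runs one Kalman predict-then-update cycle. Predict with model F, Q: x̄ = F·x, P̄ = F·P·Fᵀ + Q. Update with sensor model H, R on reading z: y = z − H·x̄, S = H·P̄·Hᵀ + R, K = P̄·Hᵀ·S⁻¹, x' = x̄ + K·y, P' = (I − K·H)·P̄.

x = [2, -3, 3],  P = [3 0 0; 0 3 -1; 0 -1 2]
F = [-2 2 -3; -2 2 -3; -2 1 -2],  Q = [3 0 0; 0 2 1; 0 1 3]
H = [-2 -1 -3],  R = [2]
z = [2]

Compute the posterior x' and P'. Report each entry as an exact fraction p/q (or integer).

x̄ = F·x = [-19, -19, -13]
P̄ = F·P·Fᵀ + Q = [57 54 37; 54 56 38; 37 38 30]
y = z − H·x̄ = [-94]
S = H·P̄·Hᵀ + R = [1444]
K = P̄·Hᵀ·S⁻¹ = [-279/1444; -139/722; -101/722]
x' = x̄ + K·y = [-605/722, -326/361, 54/361]
P' = (I − K·H)·P̄ = [4467/1444 207/722 -1465/722; 207/722 895/361 -321/361; -1465/722 -321/361 629/361]

x' = [-605/722, -326/361, 54/361]
P' = [4467/1444 207/722 -1465/722; 207/722 895/361 -321/361; -1465/722 -321/361 629/361]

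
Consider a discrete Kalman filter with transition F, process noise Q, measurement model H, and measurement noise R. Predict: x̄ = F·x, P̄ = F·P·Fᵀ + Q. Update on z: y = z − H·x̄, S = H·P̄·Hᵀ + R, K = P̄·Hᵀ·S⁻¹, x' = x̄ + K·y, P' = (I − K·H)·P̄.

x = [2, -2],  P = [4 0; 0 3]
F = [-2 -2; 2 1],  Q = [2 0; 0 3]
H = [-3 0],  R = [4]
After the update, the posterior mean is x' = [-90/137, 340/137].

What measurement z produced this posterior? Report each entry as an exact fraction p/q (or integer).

z = [2]

x̄ = F·x = [0, 2]
P̄ = F·P·Fᵀ + Q = [30 -22; -22 22]
S = H·P̄·Hᵀ + R = [274]
K = P̄·Hᵀ·S⁻¹ = [-45/137; 33/137]
x' − x̄ = [-90/137, 66/137] = K·y
y = (KᵀK)⁻¹·Kᵀ·(x' − x̄) = [2]
z = y + H·x̄ = [2] + [0] = [2]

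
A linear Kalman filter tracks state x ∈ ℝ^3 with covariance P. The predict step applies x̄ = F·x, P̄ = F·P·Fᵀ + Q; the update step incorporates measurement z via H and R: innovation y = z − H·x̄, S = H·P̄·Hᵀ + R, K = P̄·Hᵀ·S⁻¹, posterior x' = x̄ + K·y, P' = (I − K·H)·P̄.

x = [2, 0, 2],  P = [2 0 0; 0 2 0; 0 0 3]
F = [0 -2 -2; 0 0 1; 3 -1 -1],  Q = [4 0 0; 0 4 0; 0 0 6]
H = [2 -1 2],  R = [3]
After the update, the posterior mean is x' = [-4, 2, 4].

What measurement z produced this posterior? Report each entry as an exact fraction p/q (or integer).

z = [-2]

x̄ = F·x = [-4, 2, 4]
P̄ = F·P·Fᵀ + Q = [24 -6 10; -6 7 -3; 10 -3 29]
S = H·P̄·Hᵀ + R = [338]
K = P̄·Hᵀ·S⁻¹ = [37/169; -25/338; 81/338]
x' − x̄ = [0, 0, 0] = K·y
y = (KᵀK)⁻¹·Kᵀ·(x' − x̄) = [0]
z = y + H·x̄ = [0] + [-2] = [-2]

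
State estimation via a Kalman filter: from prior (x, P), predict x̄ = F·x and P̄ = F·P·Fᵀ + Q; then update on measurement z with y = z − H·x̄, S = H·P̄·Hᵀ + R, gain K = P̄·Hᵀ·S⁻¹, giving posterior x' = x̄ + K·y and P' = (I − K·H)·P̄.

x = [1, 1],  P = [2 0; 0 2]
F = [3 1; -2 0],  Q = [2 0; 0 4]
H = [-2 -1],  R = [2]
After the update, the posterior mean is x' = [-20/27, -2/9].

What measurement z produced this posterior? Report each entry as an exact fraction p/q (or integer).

x̄ = F·x = [4, -2]
P̄ = F·P·Fᵀ + Q = [22 -12; -12 12]
S = H·P̄·Hᵀ + R = [54]
K = P̄·Hᵀ·S⁻¹ = [-16/27; 2/9]
x' − x̄ = [-128/27, 16/9] = K·y
y = (KᵀK)⁻¹·Kᵀ·(x' − x̄) = [8]
z = y + H·x̄ = [8] + [-6] = [2]

z = [2]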